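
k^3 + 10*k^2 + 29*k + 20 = (k + 1)*(k + 4)*(k + 5)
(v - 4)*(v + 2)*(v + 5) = v^3 + 3*v^2 - 18*v - 40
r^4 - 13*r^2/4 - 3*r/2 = r*(r - 2)*(r + 1/2)*(r + 3/2)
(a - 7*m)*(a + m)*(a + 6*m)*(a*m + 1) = a^4*m + a^3 - 43*a^2*m^3 - 42*a*m^4 - 43*a*m^2 - 42*m^3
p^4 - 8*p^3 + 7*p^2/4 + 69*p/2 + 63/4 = (p - 7)*(p - 3)*(p + 1/2)*(p + 3/2)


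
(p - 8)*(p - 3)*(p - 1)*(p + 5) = p^4 - 7*p^3 - 25*p^2 + 151*p - 120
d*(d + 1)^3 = d^4 + 3*d^3 + 3*d^2 + d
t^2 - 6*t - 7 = (t - 7)*(t + 1)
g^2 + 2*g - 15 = (g - 3)*(g + 5)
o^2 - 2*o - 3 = (o - 3)*(o + 1)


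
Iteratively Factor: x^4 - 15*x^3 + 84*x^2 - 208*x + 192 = (x - 3)*(x^3 - 12*x^2 + 48*x - 64) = (x - 4)*(x - 3)*(x^2 - 8*x + 16) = (x - 4)^2*(x - 3)*(x - 4)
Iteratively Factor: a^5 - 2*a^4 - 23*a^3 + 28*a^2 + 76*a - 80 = (a - 5)*(a^4 + 3*a^3 - 8*a^2 - 12*a + 16) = (a - 5)*(a + 4)*(a^3 - a^2 - 4*a + 4) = (a - 5)*(a - 2)*(a + 4)*(a^2 + a - 2) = (a - 5)*(a - 2)*(a + 2)*(a + 4)*(a - 1)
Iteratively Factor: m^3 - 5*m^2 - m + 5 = (m - 5)*(m^2 - 1) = (m - 5)*(m - 1)*(m + 1)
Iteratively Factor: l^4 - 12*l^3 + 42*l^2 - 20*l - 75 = (l - 3)*(l^3 - 9*l^2 + 15*l + 25) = (l - 5)*(l - 3)*(l^2 - 4*l - 5) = (l - 5)^2*(l - 3)*(l + 1)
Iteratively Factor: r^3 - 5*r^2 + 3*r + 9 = (r - 3)*(r^2 - 2*r - 3) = (r - 3)^2*(r + 1)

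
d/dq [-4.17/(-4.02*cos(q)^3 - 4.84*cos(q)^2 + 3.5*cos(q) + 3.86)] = (50.2902*cos(q)^2 + 40.3656*cos(q) - 14.595)*sin(q)/(4.02*cos(q)^3 + 4.84*cos(q)^2 - 3.5*cos(q) - 3.86)^2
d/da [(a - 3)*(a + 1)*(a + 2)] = 3*a^2 - 7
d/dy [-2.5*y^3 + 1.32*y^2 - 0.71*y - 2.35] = -7.5*y^2 + 2.64*y - 0.71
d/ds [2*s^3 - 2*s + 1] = 6*s^2 - 2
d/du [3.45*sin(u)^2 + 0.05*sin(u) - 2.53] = (6.9*sin(u) + 0.05)*cos(u)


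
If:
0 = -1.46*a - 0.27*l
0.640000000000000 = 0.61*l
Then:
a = -0.19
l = 1.05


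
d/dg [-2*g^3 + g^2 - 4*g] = -6*g^2 + 2*g - 4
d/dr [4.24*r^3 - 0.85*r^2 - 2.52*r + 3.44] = 12.72*r^2 - 1.7*r - 2.52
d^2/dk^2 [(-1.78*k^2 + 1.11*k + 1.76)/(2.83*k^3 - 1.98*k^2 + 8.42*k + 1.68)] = (-28.511684*k^6 + 53.339274*k^5 + 386.318772*k^4 - 142.859196*k^3 + 194.17488*k^2 - 204.104736*k + 219.81328)/(22.665187*k^9 - 47.572866*k^8 + 235.58901*k^7 - 250.481304*k^6 + 644.457468*k^5 - 161.173512*k^4 + 452.860136*k^3 + 340.5528*k^2 + 71.293824*k + 4.741632)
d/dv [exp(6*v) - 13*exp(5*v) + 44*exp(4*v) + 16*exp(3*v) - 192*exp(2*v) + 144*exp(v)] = (6*exp(5*v) - 65*exp(4*v) + 176*exp(3*v) + 48*exp(2*v) - 384*exp(v) + 144)*exp(v)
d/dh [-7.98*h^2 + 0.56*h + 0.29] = 0.56 - 15.96*h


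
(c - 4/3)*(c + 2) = c^2 + 2*c/3 - 8/3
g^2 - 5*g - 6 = (g - 6)*(g + 1)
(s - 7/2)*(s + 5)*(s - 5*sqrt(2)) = s^3 - 5*sqrt(2)*s^2 + 3*s^2/2 - 35*s/2 - 15*sqrt(2)*s/2 + 175*sqrt(2)/2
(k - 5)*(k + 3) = k^2 - 2*k - 15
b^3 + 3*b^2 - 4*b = b*(b - 1)*(b + 4)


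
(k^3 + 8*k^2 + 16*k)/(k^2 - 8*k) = (k^2 + 8*k + 16)/(k - 8)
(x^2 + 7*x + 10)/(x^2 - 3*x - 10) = (x + 5)/(x - 5)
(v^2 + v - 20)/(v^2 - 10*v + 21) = (v^2 + v - 20)/(v^2 - 10*v + 21)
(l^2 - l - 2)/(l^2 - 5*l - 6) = (l - 2)/(l - 6)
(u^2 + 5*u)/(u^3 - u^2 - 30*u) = 1/(u - 6)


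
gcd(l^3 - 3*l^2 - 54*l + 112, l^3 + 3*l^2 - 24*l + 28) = l^2 + 5*l - 14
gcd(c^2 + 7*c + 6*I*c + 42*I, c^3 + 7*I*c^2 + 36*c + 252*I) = c + 6*I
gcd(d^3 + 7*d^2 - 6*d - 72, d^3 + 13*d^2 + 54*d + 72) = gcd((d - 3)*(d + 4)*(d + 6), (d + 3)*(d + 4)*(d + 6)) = d^2 + 10*d + 24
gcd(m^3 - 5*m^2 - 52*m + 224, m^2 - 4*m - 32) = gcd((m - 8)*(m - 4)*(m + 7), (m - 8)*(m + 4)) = m - 8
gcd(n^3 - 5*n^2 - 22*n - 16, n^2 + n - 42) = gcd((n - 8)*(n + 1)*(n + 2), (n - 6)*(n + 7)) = 1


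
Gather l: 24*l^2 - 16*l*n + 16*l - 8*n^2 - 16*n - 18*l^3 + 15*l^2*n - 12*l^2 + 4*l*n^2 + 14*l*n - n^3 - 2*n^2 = -18*l^3 + l^2*(15*n + 12) + l*(4*n^2 - 2*n + 16) - n^3 - 10*n^2 - 16*n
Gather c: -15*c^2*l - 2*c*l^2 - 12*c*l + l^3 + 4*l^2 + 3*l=-15*c^2*l + c*(-2*l^2 - 12*l) + l^3 + 4*l^2 + 3*l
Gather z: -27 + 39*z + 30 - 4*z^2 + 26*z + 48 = -4*z^2 + 65*z + 51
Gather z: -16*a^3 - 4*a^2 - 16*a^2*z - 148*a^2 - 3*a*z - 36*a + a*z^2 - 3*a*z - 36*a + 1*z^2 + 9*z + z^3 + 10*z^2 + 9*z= -16*a^3 - 152*a^2 - 72*a + z^3 + z^2*(a + 11) + z*(-16*a^2 - 6*a + 18)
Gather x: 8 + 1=9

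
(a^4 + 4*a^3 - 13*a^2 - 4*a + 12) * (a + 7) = a^5 + 11*a^4 + 15*a^3 - 95*a^2 - 16*a + 84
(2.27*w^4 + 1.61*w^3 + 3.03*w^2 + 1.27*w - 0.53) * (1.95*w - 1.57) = 4.4265*w^5 - 0.4244*w^4 + 3.3808*w^3 - 2.2806*w^2 - 3.0274*w + 0.8321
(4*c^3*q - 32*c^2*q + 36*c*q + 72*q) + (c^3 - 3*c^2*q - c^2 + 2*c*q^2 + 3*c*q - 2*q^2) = 4*c^3*q + c^3 - 35*c^2*q - c^2 + 2*c*q^2 + 39*c*q - 2*q^2 + 72*q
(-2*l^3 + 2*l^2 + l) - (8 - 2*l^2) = -2*l^3 + 4*l^2 + l - 8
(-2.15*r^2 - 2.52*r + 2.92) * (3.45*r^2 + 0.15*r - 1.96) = -7.4175*r^4 - 9.0165*r^3 + 13.91*r^2 + 5.3772*r - 5.7232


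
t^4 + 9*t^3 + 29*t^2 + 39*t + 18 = (t + 1)*(t + 2)*(t + 3)^2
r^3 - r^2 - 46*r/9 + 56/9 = (r - 2)*(r - 4/3)*(r + 7/3)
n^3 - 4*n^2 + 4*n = n*(n - 2)^2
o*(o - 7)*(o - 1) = o^3 - 8*o^2 + 7*o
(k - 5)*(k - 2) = k^2 - 7*k + 10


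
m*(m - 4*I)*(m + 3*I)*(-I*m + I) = -I*m^4 - m^3 + I*m^3 + m^2 - 12*I*m^2 + 12*I*m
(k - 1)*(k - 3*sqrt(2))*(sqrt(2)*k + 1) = sqrt(2)*k^3 - 5*k^2 - sqrt(2)*k^2 - 3*sqrt(2)*k + 5*k + 3*sqrt(2)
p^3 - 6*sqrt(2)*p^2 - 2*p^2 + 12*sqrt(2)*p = p*(p - 2)*(p - 6*sqrt(2))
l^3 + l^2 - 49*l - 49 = (l - 7)*(l + 1)*(l + 7)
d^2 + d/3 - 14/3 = (d - 2)*(d + 7/3)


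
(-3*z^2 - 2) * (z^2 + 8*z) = -3*z^4 - 24*z^3 - 2*z^2 - 16*z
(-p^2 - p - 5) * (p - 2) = -p^3 + p^2 - 3*p + 10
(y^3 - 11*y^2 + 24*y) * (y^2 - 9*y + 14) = y^5 - 20*y^4 + 137*y^3 - 370*y^2 + 336*y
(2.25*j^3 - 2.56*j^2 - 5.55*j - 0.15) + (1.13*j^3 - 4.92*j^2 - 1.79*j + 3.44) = 3.38*j^3 - 7.48*j^2 - 7.34*j + 3.29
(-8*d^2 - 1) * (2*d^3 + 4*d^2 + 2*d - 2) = -16*d^5 - 32*d^4 - 18*d^3 + 12*d^2 - 2*d + 2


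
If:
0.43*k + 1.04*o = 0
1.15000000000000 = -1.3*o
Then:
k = 2.14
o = -0.88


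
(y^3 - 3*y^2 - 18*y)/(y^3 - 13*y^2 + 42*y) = (y + 3)/(y - 7)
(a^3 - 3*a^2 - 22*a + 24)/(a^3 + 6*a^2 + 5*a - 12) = (a - 6)/(a + 3)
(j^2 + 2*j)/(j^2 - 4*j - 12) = j/(j - 6)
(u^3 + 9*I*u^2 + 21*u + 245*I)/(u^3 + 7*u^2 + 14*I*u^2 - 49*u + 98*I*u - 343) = (u - 5*I)/(u + 7)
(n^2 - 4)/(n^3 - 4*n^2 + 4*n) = (n + 2)/(n*(n - 2))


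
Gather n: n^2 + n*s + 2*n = n^2 + n*(s + 2)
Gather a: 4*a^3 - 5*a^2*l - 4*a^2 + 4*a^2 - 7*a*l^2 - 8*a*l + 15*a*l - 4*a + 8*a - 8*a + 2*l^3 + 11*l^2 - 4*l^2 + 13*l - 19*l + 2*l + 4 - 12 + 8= 4*a^3 - 5*a^2*l + a*(-7*l^2 + 7*l - 4) + 2*l^3 + 7*l^2 - 4*l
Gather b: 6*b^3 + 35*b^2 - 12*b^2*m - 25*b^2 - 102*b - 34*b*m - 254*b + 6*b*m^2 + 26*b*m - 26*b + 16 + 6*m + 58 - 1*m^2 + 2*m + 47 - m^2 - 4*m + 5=6*b^3 + b^2*(10 - 12*m) + b*(6*m^2 - 8*m - 382) - 2*m^2 + 4*m + 126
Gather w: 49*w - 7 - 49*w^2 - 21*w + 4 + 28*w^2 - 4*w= -21*w^2 + 24*w - 3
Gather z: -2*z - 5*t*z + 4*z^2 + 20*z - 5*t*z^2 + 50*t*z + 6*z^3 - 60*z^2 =6*z^3 + z^2*(-5*t - 56) + z*(45*t + 18)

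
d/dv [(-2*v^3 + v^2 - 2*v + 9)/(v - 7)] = (-4*v^3 + 43*v^2 - 14*v + 5)/(v^2 - 14*v + 49)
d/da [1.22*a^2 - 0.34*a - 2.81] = 2.44*a - 0.34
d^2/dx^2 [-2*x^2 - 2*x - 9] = -4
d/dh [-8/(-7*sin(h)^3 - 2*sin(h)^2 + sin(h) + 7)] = 8*(-21*sin(h)^2 - 4*sin(h) + 1)*cos(h)/(7*sin(h)^3 + 2*sin(h)^2 - sin(h) - 7)^2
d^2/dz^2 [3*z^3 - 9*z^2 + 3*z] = 18*z - 18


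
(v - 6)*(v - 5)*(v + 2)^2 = v^4 - 7*v^3 - 10*v^2 + 76*v + 120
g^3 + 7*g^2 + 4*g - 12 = (g - 1)*(g + 2)*(g + 6)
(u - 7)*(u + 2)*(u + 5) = u^3 - 39*u - 70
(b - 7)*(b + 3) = b^2 - 4*b - 21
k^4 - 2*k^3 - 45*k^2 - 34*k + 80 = (k - 8)*(k - 1)*(k + 2)*(k + 5)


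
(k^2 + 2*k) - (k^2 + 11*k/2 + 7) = -7*k/2 - 7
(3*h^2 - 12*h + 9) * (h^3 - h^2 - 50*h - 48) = 3*h^5 - 15*h^4 - 129*h^3 + 447*h^2 + 126*h - 432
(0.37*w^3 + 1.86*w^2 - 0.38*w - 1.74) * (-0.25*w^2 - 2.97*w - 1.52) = -0.0925*w^5 - 1.5639*w^4 - 5.9916*w^3 - 1.2636*w^2 + 5.7454*w + 2.6448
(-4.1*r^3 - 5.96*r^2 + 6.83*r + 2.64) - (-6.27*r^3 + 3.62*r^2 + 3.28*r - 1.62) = 2.17*r^3 - 9.58*r^2 + 3.55*r + 4.26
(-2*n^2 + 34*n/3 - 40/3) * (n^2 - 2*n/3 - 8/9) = -2*n^4 + 38*n^3/3 - 172*n^2/9 - 32*n/27 + 320/27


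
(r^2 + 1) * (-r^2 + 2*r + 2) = -r^4 + 2*r^3 + r^2 + 2*r + 2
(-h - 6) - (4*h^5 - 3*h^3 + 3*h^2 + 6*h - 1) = -4*h^5 + 3*h^3 - 3*h^2 - 7*h - 5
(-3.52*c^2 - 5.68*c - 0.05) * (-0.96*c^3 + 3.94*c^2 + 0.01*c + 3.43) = 3.3792*c^5 - 8.416*c^4 - 22.3664*c^3 - 12.3274*c^2 - 19.4829*c - 0.1715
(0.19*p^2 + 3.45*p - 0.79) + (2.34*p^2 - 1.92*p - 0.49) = 2.53*p^2 + 1.53*p - 1.28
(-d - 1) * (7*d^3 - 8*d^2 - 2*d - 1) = -7*d^4 + d^3 + 10*d^2 + 3*d + 1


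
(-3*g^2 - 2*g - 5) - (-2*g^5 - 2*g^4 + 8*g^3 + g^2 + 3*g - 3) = 2*g^5 + 2*g^4 - 8*g^3 - 4*g^2 - 5*g - 2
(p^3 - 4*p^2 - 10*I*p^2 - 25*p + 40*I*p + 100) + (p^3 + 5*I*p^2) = 2*p^3 - 4*p^2 - 5*I*p^2 - 25*p + 40*I*p + 100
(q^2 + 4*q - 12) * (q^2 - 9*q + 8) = q^4 - 5*q^3 - 40*q^2 + 140*q - 96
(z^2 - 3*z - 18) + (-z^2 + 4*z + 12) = z - 6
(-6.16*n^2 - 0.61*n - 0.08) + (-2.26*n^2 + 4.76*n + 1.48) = -8.42*n^2 + 4.15*n + 1.4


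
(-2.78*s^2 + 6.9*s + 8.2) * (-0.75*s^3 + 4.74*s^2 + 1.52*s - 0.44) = 2.085*s^5 - 18.3522*s^4 + 22.3304*s^3 + 50.5792*s^2 + 9.428*s - 3.608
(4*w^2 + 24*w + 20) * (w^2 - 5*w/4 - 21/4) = 4*w^4 + 19*w^3 - 31*w^2 - 151*w - 105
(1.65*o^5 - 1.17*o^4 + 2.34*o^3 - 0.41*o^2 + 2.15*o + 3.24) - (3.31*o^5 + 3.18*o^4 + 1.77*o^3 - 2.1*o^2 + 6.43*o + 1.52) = -1.66*o^5 - 4.35*o^4 + 0.57*o^3 + 1.69*o^2 - 4.28*o + 1.72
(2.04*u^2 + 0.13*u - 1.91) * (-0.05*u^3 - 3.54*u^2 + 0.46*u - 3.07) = -0.102*u^5 - 7.2281*u^4 + 0.5737*u^3 + 0.558400000000001*u^2 - 1.2777*u + 5.8637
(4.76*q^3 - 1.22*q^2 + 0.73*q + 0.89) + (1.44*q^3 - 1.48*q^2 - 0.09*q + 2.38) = 6.2*q^3 - 2.7*q^2 + 0.64*q + 3.27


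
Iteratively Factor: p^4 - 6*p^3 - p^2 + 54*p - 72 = (p - 3)*(p^3 - 3*p^2 - 10*p + 24) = (p - 4)*(p - 3)*(p^2 + p - 6) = (p - 4)*(p - 3)*(p + 3)*(p - 2)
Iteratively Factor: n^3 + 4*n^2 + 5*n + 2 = (n + 1)*(n^2 + 3*n + 2) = (n + 1)*(n + 2)*(n + 1)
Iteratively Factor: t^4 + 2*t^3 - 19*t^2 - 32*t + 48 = (t + 4)*(t^3 - 2*t^2 - 11*t + 12) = (t - 1)*(t + 4)*(t^2 - t - 12) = (t - 1)*(t + 3)*(t + 4)*(t - 4)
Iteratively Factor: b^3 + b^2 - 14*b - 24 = (b + 2)*(b^2 - b - 12) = (b + 2)*(b + 3)*(b - 4)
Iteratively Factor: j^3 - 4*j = (j)*(j^2 - 4) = j*(j - 2)*(j + 2)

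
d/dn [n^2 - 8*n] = 2*n - 8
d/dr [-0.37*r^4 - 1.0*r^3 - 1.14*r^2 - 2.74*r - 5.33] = -1.48*r^3 - 3.0*r^2 - 2.28*r - 2.74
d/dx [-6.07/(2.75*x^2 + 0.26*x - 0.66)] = (33.385*x + 1.5782)/(2.75*x^2 + 0.26*x - 0.66)^2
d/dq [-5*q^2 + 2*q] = 2 - 10*q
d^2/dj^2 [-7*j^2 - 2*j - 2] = -14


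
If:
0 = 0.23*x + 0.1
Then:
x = -0.43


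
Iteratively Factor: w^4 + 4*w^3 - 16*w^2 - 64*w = (w + 4)*(w^3 - 16*w) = (w - 4)*(w + 4)*(w^2 + 4*w) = w*(w - 4)*(w + 4)*(w + 4)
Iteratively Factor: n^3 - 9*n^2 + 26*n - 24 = (n - 2)*(n^2 - 7*n + 12) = (n - 4)*(n - 2)*(n - 3)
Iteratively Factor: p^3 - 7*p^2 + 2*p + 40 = (p - 5)*(p^2 - 2*p - 8) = (p - 5)*(p - 4)*(p + 2)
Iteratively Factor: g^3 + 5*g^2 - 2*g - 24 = (g + 4)*(g^2 + g - 6) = (g - 2)*(g + 4)*(g + 3)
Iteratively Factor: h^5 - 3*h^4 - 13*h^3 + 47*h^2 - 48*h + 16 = (h - 1)*(h^4 - 2*h^3 - 15*h^2 + 32*h - 16) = (h - 4)*(h - 1)*(h^3 + 2*h^2 - 7*h + 4) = (h - 4)*(h - 1)^2*(h^2 + 3*h - 4) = (h - 4)*(h - 1)^3*(h + 4)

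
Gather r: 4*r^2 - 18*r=4*r^2 - 18*r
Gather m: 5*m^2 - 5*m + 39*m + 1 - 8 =5*m^2 + 34*m - 7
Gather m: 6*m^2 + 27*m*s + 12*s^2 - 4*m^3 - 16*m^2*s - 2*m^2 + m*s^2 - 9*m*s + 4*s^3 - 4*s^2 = -4*m^3 + m^2*(4 - 16*s) + m*(s^2 + 18*s) + 4*s^3 + 8*s^2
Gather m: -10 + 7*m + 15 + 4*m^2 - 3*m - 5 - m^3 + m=-m^3 + 4*m^2 + 5*m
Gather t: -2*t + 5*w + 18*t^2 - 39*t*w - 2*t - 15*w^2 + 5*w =18*t^2 + t*(-39*w - 4) - 15*w^2 + 10*w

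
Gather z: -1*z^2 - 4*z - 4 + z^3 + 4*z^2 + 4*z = z^3 + 3*z^2 - 4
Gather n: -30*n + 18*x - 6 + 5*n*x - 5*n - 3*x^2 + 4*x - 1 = n*(5*x - 35) - 3*x^2 + 22*x - 7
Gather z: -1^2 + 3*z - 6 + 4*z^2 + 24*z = 4*z^2 + 27*z - 7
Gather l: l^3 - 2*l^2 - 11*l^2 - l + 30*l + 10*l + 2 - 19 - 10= l^3 - 13*l^2 + 39*l - 27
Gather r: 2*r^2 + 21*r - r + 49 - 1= 2*r^2 + 20*r + 48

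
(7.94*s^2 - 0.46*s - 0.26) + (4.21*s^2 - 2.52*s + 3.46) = 12.15*s^2 - 2.98*s + 3.2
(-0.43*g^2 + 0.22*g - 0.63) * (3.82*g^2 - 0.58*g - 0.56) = -1.6426*g^4 + 1.0898*g^3 - 2.2934*g^2 + 0.2422*g + 0.3528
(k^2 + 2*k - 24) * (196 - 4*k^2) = -4*k^4 - 8*k^3 + 292*k^2 + 392*k - 4704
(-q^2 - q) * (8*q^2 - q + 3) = -8*q^4 - 7*q^3 - 2*q^2 - 3*q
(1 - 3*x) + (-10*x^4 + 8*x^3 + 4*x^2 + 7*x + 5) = -10*x^4 + 8*x^3 + 4*x^2 + 4*x + 6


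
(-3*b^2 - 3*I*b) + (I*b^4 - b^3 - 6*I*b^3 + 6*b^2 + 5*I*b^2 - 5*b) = I*b^4 - b^3 - 6*I*b^3 + 3*b^2 + 5*I*b^2 - 5*b - 3*I*b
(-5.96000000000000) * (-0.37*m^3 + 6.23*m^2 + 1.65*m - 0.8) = 2.2052*m^3 - 37.1308*m^2 - 9.834*m + 4.768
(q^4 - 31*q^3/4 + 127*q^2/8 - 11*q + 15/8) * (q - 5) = q^5 - 51*q^4/4 + 437*q^3/8 - 723*q^2/8 + 455*q/8 - 75/8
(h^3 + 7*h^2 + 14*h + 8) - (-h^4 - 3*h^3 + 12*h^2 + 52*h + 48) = h^4 + 4*h^3 - 5*h^2 - 38*h - 40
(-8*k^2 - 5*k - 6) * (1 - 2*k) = 16*k^3 + 2*k^2 + 7*k - 6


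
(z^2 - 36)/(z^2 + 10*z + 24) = (z - 6)/(z + 4)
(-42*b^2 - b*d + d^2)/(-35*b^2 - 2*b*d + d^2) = (6*b + d)/(5*b + d)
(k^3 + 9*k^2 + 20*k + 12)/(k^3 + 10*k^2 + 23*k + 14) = (k + 6)/(k + 7)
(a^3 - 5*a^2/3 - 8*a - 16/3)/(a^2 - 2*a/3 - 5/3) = (3*a^2 - 8*a - 16)/(3*a - 5)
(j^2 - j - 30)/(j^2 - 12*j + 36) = (j + 5)/(j - 6)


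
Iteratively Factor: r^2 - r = (r)*(r - 1)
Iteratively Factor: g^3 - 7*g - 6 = (g + 2)*(g^2 - 2*g - 3) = (g + 1)*(g + 2)*(g - 3)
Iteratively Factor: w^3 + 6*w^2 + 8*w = (w + 2)*(w^2 + 4*w) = w*(w + 2)*(w + 4)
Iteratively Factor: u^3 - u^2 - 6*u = (u - 3)*(u^2 + 2*u) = (u - 3)*(u + 2)*(u)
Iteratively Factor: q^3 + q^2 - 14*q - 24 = (q + 3)*(q^2 - 2*q - 8) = (q + 2)*(q + 3)*(q - 4)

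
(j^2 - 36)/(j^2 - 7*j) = (j^2 - 36)/(j*(j - 7))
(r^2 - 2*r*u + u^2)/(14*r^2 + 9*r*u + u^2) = (r^2 - 2*r*u + u^2)/(14*r^2 + 9*r*u + u^2)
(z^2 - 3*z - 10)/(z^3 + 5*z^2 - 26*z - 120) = (z + 2)/(z^2 + 10*z + 24)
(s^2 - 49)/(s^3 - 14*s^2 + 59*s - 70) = (s + 7)/(s^2 - 7*s + 10)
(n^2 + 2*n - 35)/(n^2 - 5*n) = (n + 7)/n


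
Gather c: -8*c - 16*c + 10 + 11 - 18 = 3 - 24*c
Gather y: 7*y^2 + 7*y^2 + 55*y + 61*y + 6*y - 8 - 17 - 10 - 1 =14*y^2 + 122*y - 36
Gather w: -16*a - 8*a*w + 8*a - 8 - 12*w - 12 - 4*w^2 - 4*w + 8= -8*a - 4*w^2 + w*(-8*a - 16) - 12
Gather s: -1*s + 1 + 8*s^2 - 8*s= 8*s^2 - 9*s + 1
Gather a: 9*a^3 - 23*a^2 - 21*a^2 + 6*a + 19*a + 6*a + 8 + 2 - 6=9*a^3 - 44*a^2 + 31*a + 4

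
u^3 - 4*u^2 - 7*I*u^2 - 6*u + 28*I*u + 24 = (u - 4)*(u - 6*I)*(u - I)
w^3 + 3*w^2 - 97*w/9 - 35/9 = (w - 7/3)*(w + 1/3)*(w + 5)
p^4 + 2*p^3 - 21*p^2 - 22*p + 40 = (p - 4)*(p - 1)*(p + 2)*(p + 5)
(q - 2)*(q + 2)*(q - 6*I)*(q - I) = q^4 - 7*I*q^3 - 10*q^2 + 28*I*q + 24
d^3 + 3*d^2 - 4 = (d - 1)*(d + 2)^2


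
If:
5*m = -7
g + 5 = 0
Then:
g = -5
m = -7/5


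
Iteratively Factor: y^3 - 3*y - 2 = (y + 1)*(y^2 - y - 2) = (y + 1)^2*(y - 2)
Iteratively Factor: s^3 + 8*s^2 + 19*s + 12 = (s + 3)*(s^2 + 5*s + 4) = (s + 3)*(s + 4)*(s + 1)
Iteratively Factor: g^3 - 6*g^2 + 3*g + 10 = (g - 2)*(g^2 - 4*g - 5) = (g - 5)*(g - 2)*(g + 1)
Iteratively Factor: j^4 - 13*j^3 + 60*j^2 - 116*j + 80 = (j - 4)*(j^3 - 9*j^2 + 24*j - 20) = (j - 5)*(j - 4)*(j^2 - 4*j + 4) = (j - 5)*(j - 4)*(j - 2)*(j - 2)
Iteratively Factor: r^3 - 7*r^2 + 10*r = (r - 2)*(r^2 - 5*r) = (r - 5)*(r - 2)*(r)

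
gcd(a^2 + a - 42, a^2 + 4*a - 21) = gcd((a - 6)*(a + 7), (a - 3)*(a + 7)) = a + 7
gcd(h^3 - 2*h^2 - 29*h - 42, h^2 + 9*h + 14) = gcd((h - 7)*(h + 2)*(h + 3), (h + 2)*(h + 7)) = h + 2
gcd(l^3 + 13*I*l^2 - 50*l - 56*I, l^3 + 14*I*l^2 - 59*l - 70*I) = l^2 + 9*I*l - 14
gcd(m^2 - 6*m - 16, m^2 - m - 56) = m - 8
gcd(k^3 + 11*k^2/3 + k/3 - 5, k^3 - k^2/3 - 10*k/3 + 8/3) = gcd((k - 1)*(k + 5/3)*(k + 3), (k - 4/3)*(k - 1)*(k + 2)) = k - 1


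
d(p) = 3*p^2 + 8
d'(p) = 6*p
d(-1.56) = 15.30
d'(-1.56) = -9.36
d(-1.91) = 18.94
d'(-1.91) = -11.46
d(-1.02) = 11.12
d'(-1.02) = -6.12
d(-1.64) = 16.07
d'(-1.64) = -9.84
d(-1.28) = 12.92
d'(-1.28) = -7.68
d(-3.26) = 39.88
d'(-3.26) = -19.56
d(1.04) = 11.24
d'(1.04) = 6.24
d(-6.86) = 149.18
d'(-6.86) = -41.16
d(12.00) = 440.00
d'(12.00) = 72.00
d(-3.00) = 35.00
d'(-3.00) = -18.00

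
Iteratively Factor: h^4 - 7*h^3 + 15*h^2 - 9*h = (h - 3)*(h^3 - 4*h^2 + 3*h) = h*(h - 3)*(h^2 - 4*h + 3) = h*(h - 3)*(h - 1)*(h - 3)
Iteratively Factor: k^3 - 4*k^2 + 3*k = (k - 1)*(k^2 - 3*k) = (k - 3)*(k - 1)*(k)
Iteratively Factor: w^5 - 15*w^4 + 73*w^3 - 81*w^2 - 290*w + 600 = (w - 5)*(w^4 - 10*w^3 + 23*w^2 + 34*w - 120) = (w - 5)*(w - 3)*(w^3 - 7*w^2 + 2*w + 40) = (w - 5)*(w - 4)*(w - 3)*(w^2 - 3*w - 10) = (w - 5)*(w - 4)*(w - 3)*(w + 2)*(w - 5)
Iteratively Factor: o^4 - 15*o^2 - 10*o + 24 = (o + 3)*(o^3 - 3*o^2 - 6*o + 8) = (o - 4)*(o + 3)*(o^2 + o - 2) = (o - 4)*(o - 1)*(o + 3)*(o + 2)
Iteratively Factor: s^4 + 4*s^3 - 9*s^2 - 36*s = (s + 3)*(s^3 + s^2 - 12*s) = (s - 3)*(s + 3)*(s^2 + 4*s) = s*(s - 3)*(s + 3)*(s + 4)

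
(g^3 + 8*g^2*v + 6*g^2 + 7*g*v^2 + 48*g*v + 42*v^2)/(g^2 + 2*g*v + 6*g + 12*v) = (g^2 + 8*g*v + 7*v^2)/(g + 2*v)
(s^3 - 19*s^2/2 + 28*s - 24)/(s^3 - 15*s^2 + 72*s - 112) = (s - 3/2)/(s - 7)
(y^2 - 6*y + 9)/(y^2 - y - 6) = (y - 3)/(y + 2)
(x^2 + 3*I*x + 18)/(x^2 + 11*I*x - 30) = (x - 3*I)/(x + 5*I)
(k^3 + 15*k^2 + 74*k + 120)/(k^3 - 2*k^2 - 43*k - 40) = (k^2 + 10*k + 24)/(k^2 - 7*k - 8)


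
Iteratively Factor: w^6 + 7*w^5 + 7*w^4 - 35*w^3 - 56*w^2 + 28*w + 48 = (w - 1)*(w^5 + 8*w^4 + 15*w^3 - 20*w^2 - 76*w - 48) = (w - 1)*(w + 4)*(w^4 + 4*w^3 - w^2 - 16*w - 12) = (w - 1)*(w + 3)*(w + 4)*(w^3 + w^2 - 4*w - 4) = (w - 2)*(w - 1)*(w + 3)*(w + 4)*(w^2 + 3*w + 2) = (w - 2)*(w - 1)*(w + 2)*(w + 3)*(w + 4)*(w + 1)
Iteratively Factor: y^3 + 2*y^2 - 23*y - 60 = (y + 3)*(y^2 - y - 20) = (y + 3)*(y + 4)*(y - 5)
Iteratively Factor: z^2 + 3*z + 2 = (z + 1)*(z + 2)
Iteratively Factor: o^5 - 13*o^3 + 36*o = (o)*(o^4 - 13*o^2 + 36) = o*(o + 3)*(o^3 - 3*o^2 - 4*o + 12) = o*(o + 2)*(o + 3)*(o^2 - 5*o + 6) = o*(o - 2)*(o + 2)*(o + 3)*(o - 3)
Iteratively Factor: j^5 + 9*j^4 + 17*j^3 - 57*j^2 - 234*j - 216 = (j + 4)*(j^4 + 5*j^3 - 3*j^2 - 45*j - 54) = (j + 2)*(j + 4)*(j^3 + 3*j^2 - 9*j - 27) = (j + 2)*(j + 3)*(j + 4)*(j^2 - 9) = (j + 2)*(j + 3)^2*(j + 4)*(j - 3)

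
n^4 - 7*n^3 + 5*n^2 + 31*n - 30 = (n - 5)*(n - 3)*(n - 1)*(n + 2)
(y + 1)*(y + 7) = y^2 + 8*y + 7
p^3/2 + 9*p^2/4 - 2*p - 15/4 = (p/2 + 1/2)*(p - 3/2)*(p + 5)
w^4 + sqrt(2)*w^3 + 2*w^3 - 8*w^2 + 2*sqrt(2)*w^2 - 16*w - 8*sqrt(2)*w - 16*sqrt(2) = (w + 2)*(w - 2*sqrt(2))*(w + sqrt(2))*(w + 2*sqrt(2))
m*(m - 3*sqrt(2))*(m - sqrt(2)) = m^3 - 4*sqrt(2)*m^2 + 6*m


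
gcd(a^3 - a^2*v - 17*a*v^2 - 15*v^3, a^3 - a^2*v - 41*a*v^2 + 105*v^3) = -a + 5*v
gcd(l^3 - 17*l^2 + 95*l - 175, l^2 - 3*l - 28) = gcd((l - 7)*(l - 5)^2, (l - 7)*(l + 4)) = l - 7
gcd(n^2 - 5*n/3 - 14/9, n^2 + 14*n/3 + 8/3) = n + 2/3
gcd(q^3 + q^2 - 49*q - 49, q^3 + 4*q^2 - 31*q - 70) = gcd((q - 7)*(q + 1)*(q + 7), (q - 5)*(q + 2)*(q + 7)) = q + 7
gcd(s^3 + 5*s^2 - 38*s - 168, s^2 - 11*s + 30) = s - 6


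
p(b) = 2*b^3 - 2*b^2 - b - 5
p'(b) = 6*b^2 - 4*b - 1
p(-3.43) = -105.81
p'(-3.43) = 83.31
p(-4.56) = -231.66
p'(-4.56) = 142.00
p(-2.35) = -39.65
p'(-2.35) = 41.54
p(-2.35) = -39.65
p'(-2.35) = 41.54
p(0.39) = -5.58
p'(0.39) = -1.65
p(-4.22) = -186.70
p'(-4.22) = 122.73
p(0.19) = -5.25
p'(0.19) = -1.54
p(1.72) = -2.46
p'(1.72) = 9.87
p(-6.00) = -503.00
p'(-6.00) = 239.00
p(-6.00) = -503.00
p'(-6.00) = 239.00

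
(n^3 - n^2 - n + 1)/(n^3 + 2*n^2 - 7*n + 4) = (n + 1)/(n + 4)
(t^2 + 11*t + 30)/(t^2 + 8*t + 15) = (t + 6)/(t + 3)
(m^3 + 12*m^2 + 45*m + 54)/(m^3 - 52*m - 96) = (m^2 + 6*m + 9)/(m^2 - 6*m - 16)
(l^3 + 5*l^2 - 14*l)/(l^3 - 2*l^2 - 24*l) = (-l^2 - 5*l + 14)/(-l^2 + 2*l + 24)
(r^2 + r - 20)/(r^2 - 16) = (r + 5)/(r + 4)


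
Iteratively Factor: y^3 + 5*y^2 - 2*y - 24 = (y + 3)*(y^2 + 2*y - 8) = (y - 2)*(y + 3)*(y + 4)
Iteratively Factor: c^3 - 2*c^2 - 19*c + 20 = (c + 4)*(c^2 - 6*c + 5) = (c - 1)*(c + 4)*(c - 5)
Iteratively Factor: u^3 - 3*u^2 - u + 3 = (u - 3)*(u^2 - 1) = (u - 3)*(u + 1)*(u - 1)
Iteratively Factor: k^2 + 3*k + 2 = (k + 1)*(k + 2)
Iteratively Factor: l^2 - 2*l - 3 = (l - 3)*(l + 1)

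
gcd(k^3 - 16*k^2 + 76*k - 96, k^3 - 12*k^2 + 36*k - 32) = k^2 - 10*k + 16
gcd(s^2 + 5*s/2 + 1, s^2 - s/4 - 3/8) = s + 1/2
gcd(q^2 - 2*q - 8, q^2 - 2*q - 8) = q^2 - 2*q - 8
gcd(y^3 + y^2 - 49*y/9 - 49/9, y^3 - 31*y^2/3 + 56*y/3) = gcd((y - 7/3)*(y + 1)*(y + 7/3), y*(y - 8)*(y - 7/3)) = y - 7/3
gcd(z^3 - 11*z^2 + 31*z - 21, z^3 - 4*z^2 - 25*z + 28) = z^2 - 8*z + 7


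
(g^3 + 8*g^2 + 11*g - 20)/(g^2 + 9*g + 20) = g - 1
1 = 1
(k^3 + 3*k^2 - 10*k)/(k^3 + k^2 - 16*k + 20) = k/(k - 2)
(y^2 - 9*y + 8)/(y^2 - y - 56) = (y - 1)/(y + 7)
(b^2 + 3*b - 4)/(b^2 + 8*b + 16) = (b - 1)/(b + 4)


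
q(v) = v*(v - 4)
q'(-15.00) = -34.00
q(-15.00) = 285.00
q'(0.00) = -4.00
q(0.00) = 0.00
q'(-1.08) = -6.16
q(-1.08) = 5.49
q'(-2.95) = -9.90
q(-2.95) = 20.50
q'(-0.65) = -5.30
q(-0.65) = 3.02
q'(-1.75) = -7.50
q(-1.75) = 10.06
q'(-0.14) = -4.28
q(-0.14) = 0.58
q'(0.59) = -2.82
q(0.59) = -2.01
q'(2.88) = 1.76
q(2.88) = -3.23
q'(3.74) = 3.48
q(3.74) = -0.97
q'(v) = 2*v - 4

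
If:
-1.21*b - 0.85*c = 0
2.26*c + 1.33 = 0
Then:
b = 0.41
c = -0.59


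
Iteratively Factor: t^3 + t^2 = (t + 1)*(t^2) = t*(t + 1)*(t)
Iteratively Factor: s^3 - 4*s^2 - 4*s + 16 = (s - 2)*(s^2 - 2*s - 8) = (s - 2)*(s + 2)*(s - 4)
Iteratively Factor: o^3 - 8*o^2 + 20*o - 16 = (o - 2)*(o^2 - 6*o + 8) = (o - 4)*(o - 2)*(o - 2)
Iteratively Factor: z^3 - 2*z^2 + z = (z - 1)*(z^2 - z) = z*(z - 1)*(z - 1)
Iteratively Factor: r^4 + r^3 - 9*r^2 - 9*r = (r - 3)*(r^3 + 4*r^2 + 3*r) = (r - 3)*(r + 1)*(r^2 + 3*r) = r*(r - 3)*(r + 1)*(r + 3)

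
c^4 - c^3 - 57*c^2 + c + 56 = (c - 8)*(c - 1)*(c + 1)*(c + 7)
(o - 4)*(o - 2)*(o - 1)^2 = o^4 - 8*o^3 + 21*o^2 - 22*o + 8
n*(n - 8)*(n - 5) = n^3 - 13*n^2 + 40*n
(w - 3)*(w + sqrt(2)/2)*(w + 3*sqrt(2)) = w^3 - 3*w^2 + 7*sqrt(2)*w^2/2 - 21*sqrt(2)*w/2 + 3*w - 9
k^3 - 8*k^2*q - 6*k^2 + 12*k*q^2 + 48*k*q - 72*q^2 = (k - 6)*(k - 6*q)*(k - 2*q)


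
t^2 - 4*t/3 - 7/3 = (t - 7/3)*(t + 1)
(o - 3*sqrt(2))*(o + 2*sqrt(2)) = o^2 - sqrt(2)*o - 12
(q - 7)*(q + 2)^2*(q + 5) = q^4 + 2*q^3 - 39*q^2 - 148*q - 140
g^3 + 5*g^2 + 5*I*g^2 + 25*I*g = g*(g + 5)*(g + 5*I)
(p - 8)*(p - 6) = p^2 - 14*p + 48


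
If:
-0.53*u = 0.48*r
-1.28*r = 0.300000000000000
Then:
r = -0.23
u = 0.21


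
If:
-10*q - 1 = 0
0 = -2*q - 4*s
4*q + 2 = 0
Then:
No Solution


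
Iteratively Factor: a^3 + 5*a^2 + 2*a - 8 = (a + 4)*(a^2 + a - 2) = (a - 1)*(a + 4)*(a + 2)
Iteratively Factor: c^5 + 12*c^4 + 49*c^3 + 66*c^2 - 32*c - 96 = (c + 2)*(c^4 + 10*c^3 + 29*c^2 + 8*c - 48) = (c - 1)*(c + 2)*(c^3 + 11*c^2 + 40*c + 48) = (c - 1)*(c + 2)*(c + 4)*(c^2 + 7*c + 12) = (c - 1)*(c + 2)*(c + 4)^2*(c + 3)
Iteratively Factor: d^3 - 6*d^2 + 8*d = (d)*(d^2 - 6*d + 8) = d*(d - 2)*(d - 4)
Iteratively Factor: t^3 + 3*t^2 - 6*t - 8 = (t + 4)*(t^2 - t - 2) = (t - 2)*(t + 4)*(t + 1)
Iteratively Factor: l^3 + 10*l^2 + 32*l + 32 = (l + 4)*(l^2 + 6*l + 8) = (l + 2)*(l + 4)*(l + 4)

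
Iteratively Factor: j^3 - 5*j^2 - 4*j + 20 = (j - 5)*(j^2 - 4) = (j - 5)*(j + 2)*(j - 2)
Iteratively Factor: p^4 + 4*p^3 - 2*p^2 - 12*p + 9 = (p - 1)*(p^3 + 5*p^2 + 3*p - 9) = (p - 1)*(p + 3)*(p^2 + 2*p - 3) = (p - 1)*(p + 3)^2*(p - 1)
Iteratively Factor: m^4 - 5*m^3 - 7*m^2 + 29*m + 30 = (m + 1)*(m^3 - 6*m^2 - m + 30) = (m - 3)*(m + 1)*(m^2 - 3*m - 10) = (m - 3)*(m + 1)*(m + 2)*(m - 5)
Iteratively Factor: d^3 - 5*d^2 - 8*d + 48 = (d - 4)*(d^2 - d - 12) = (d - 4)*(d + 3)*(d - 4)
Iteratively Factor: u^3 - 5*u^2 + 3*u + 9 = (u - 3)*(u^2 - 2*u - 3) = (u - 3)*(u + 1)*(u - 3)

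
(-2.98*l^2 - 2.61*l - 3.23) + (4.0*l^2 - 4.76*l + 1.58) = 1.02*l^2 - 7.37*l - 1.65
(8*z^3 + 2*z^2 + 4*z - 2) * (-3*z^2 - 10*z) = -24*z^5 - 86*z^4 - 32*z^3 - 34*z^2 + 20*z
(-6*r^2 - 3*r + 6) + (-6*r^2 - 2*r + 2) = -12*r^2 - 5*r + 8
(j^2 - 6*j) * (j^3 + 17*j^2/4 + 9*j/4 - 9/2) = j^5 - 7*j^4/4 - 93*j^3/4 - 18*j^2 + 27*j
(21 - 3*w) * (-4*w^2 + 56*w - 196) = 12*w^3 - 252*w^2 + 1764*w - 4116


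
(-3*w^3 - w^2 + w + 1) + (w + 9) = -3*w^3 - w^2 + 2*w + 10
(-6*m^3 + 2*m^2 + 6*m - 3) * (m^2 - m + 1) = -6*m^5 + 8*m^4 - 2*m^3 - 7*m^2 + 9*m - 3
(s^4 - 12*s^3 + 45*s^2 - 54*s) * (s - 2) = s^5 - 14*s^4 + 69*s^3 - 144*s^2 + 108*s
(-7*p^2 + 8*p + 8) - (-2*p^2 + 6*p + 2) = -5*p^2 + 2*p + 6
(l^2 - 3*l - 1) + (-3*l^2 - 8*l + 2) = -2*l^2 - 11*l + 1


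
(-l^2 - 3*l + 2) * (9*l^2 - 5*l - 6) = -9*l^4 - 22*l^3 + 39*l^2 + 8*l - 12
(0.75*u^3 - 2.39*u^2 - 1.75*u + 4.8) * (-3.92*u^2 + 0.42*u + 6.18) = -2.94*u^5 + 9.6838*u^4 + 10.4912*u^3 - 34.3212*u^2 - 8.799*u + 29.664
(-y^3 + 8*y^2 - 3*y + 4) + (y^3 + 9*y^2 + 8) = 17*y^2 - 3*y + 12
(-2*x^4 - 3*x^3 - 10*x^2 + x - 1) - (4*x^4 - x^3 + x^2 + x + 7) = -6*x^4 - 2*x^3 - 11*x^2 - 8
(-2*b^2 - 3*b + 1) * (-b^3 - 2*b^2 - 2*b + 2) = 2*b^5 + 7*b^4 + 9*b^3 - 8*b + 2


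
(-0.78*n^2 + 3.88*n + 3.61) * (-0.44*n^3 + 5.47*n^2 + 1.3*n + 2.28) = 0.3432*n^5 - 5.9738*n^4 + 18.6212*n^3 + 23.0123*n^2 + 13.5394*n + 8.2308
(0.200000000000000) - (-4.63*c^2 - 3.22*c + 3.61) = 4.63*c^2 + 3.22*c - 3.41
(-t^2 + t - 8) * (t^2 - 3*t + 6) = -t^4 + 4*t^3 - 17*t^2 + 30*t - 48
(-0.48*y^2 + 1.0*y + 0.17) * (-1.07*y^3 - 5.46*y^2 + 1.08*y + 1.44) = 0.5136*y^5 + 1.5508*y^4 - 6.1603*y^3 - 0.5394*y^2 + 1.6236*y + 0.2448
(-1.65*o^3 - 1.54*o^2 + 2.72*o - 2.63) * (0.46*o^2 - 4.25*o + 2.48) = -0.759*o^5 + 6.3041*o^4 + 3.7042*o^3 - 16.589*o^2 + 17.9231*o - 6.5224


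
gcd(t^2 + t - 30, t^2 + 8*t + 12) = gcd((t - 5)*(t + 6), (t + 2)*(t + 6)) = t + 6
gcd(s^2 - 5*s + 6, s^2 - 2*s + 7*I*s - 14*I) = s - 2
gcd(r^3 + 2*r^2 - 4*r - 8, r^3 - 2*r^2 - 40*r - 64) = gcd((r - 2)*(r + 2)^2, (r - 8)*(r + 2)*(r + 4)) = r + 2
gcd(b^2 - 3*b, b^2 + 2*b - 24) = 1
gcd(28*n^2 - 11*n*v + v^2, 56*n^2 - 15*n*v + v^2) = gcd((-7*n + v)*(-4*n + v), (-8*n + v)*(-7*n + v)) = -7*n + v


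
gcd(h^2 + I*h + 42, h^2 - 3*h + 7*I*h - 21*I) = h + 7*I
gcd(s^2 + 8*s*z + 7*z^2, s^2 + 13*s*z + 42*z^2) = s + 7*z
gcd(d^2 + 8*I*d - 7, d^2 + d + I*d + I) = d + I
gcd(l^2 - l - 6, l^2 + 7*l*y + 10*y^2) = 1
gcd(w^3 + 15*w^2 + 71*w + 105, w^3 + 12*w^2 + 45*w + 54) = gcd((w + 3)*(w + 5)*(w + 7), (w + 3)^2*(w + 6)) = w + 3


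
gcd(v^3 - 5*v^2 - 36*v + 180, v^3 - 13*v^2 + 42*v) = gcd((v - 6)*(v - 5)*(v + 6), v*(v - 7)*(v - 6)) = v - 6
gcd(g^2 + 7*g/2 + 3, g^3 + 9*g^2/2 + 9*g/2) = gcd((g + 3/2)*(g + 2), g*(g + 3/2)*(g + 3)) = g + 3/2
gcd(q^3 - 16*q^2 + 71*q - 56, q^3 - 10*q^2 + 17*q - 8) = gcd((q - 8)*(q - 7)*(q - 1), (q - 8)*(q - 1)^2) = q^2 - 9*q + 8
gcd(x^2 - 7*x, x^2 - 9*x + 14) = x - 7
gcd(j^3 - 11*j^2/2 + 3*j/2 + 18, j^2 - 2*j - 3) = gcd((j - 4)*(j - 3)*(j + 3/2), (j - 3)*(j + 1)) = j - 3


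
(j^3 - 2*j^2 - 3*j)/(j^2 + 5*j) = (j^2 - 2*j - 3)/(j + 5)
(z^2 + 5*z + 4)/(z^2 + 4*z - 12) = (z^2 + 5*z + 4)/(z^2 + 4*z - 12)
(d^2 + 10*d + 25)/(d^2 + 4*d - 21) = (d^2 + 10*d + 25)/(d^2 + 4*d - 21)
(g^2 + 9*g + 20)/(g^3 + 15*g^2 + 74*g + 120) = 1/(g + 6)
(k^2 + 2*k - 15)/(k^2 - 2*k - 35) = (k - 3)/(k - 7)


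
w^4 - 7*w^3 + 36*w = w*(w - 6)*(w - 3)*(w + 2)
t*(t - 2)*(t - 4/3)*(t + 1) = t^4 - 7*t^3/3 - 2*t^2/3 + 8*t/3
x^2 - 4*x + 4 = (x - 2)^2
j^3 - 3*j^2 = j^2*(j - 3)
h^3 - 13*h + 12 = (h - 3)*(h - 1)*(h + 4)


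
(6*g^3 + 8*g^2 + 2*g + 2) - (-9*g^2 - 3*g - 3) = 6*g^3 + 17*g^2 + 5*g + 5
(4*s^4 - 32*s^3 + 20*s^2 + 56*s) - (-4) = 4*s^4 - 32*s^3 + 20*s^2 + 56*s + 4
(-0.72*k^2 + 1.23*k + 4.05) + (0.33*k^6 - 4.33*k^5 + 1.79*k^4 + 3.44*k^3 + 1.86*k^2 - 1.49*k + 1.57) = 0.33*k^6 - 4.33*k^5 + 1.79*k^4 + 3.44*k^3 + 1.14*k^2 - 0.26*k + 5.62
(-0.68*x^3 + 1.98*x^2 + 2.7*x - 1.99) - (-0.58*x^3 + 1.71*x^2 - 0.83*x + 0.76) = -0.1*x^3 + 0.27*x^2 + 3.53*x - 2.75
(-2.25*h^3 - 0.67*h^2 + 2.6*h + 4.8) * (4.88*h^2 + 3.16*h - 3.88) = -10.98*h^5 - 10.3796*h^4 + 19.3008*h^3 + 34.2396*h^2 + 5.08*h - 18.624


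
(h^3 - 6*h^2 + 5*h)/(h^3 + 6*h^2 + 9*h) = (h^2 - 6*h + 5)/(h^2 + 6*h + 9)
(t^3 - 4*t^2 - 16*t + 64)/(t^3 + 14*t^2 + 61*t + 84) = (t^2 - 8*t + 16)/(t^2 + 10*t + 21)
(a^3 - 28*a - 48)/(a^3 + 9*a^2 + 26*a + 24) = (a - 6)/(a + 3)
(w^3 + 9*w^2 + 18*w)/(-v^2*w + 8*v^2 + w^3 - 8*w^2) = w*(-w^2 - 9*w - 18)/(v^2*w - 8*v^2 - w^3 + 8*w^2)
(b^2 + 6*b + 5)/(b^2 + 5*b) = (b + 1)/b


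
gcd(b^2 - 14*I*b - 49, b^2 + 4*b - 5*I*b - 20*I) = 1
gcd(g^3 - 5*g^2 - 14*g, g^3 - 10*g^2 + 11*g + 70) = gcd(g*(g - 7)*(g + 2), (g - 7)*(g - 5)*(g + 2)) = g^2 - 5*g - 14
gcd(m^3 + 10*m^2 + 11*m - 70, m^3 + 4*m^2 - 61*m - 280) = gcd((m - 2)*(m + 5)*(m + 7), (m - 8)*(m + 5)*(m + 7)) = m^2 + 12*m + 35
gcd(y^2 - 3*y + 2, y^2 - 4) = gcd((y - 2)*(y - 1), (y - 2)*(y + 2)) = y - 2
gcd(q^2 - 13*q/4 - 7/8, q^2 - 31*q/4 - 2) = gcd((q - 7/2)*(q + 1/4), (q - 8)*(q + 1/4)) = q + 1/4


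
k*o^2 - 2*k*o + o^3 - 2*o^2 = o*(k + o)*(o - 2)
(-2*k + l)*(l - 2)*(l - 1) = -2*k*l^2 + 6*k*l - 4*k + l^3 - 3*l^2 + 2*l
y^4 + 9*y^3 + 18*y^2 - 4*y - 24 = (y - 1)*(y + 2)^2*(y + 6)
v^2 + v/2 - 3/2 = (v - 1)*(v + 3/2)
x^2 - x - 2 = (x - 2)*(x + 1)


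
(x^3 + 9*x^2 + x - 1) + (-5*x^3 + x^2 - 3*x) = -4*x^3 + 10*x^2 - 2*x - 1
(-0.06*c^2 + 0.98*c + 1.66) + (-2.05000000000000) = -0.06*c^2 + 0.98*c - 0.39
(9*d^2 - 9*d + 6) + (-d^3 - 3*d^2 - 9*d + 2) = -d^3 + 6*d^2 - 18*d + 8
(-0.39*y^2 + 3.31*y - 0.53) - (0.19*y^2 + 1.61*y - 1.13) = -0.58*y^2 + 1.7*y + 0.6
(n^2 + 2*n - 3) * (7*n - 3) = 7*n^3 + 11*n^2 - 27*n + 9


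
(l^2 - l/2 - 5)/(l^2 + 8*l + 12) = (l - 5/2)/(l + 6)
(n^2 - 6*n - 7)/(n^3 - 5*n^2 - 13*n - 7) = 1/(n + 1)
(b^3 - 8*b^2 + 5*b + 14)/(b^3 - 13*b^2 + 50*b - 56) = (b + 1)/(b - 4)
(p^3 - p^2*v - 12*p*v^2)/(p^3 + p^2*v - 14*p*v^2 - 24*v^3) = p/(p + 2*v)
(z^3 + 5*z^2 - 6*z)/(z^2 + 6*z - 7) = z*(z + 6)/(z + 7)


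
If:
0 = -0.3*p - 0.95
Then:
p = -3.17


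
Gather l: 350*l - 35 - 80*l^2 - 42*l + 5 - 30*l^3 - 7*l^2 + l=-30*l^3 - 87*l^2 + 309*l - 30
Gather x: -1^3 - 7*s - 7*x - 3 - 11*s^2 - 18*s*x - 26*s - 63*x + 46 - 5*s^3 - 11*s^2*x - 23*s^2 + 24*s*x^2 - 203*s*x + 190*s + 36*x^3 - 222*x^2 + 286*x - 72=-5*s^3 - 34*s^2 + 157*s + 36*x^3 + x^2*(24*s - 222) + x*(-11*s^2 - 221*s + 216) - 30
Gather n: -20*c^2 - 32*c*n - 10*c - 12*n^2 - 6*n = -20*c^2 - 10*c - 12*n^2 + n*(-32*c - 6)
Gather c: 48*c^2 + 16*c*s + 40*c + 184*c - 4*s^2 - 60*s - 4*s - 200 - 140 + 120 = 48*c^2 + c*(16*s + 224) - 4*s^2 - 64*s - 220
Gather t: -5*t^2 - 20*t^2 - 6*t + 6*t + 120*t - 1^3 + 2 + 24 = -25*t^2 + 120*t + 25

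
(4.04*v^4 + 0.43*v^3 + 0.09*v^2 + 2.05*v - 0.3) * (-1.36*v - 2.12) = -5.4944*v^5 - 9.1496*v^4 - 1.034*v^3 - 2.9788*v^2 - 3.938*v + 0.636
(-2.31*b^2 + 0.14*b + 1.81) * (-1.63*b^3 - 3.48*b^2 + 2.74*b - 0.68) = 3.7653*b^5 + 7.8106*b^4 - 9.7669*b^3 - 4.3444*b^2 + 4.8642*b - 1.2308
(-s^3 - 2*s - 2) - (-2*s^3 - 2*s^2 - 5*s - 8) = s^3 + 2*s^2 + 3*s + 6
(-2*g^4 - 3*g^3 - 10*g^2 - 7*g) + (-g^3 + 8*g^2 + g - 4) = -2*g^4 - 4*g^3 - 2*g^2 - 6*g - 4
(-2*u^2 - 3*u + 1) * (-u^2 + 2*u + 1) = 2*u^4 - u^3 - 9*u^2 - u + 1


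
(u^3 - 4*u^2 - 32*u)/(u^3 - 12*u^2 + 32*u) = (u + 4)/(u - 4)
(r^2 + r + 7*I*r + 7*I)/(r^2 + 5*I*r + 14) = (r + 1)/(r - 2*I)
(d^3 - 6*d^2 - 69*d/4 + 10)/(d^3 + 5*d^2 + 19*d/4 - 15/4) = (d - 8)/(d + 3)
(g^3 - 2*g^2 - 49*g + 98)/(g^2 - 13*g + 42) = (g^2 + 5*g - 14)/(g - 6)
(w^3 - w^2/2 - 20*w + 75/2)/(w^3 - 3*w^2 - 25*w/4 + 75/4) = 2*(w + 5)/(2*w + 5)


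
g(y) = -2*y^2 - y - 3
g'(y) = -4*y - 1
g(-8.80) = -149.08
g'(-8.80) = 34.20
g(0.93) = -5.66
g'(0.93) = -4.72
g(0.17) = -3.23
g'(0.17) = -1.68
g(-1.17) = -4.57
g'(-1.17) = 3.68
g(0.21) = -3.30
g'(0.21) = -1.84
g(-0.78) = -3.44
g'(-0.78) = 2.12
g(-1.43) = -5.66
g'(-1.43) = 4.72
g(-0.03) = -2.97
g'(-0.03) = -0.88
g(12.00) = -303.00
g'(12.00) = -49.00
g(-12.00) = -279.00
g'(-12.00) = 47.00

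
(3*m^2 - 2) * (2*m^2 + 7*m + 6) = 6*m^4 + 21*m^3 + 14*m^2 - 14*m - 12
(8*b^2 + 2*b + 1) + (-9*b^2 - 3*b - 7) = -b^2 - b - 6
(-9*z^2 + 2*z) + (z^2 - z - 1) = -8*z^2 + z - 1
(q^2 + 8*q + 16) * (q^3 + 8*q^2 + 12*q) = q^5 + 16*q^4 + 92*q^3 + 224*q^2 + 192*q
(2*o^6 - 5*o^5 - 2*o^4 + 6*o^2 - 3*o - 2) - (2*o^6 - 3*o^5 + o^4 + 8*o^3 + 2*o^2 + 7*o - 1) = -2*o^5 - 3*o^4 - 8*o^3 + 4*o^2 - 10*o - 1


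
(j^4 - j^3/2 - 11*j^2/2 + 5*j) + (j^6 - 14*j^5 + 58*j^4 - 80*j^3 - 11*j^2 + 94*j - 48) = j^6 - 14*j^5 + 59*j^4 - 161*j^3/2 - 33*j^2/2 + 99*j - 48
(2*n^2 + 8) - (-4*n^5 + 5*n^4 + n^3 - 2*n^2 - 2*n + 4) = 4*n^5 - 5*n^4 - n^3 + 4*n^2 + 2*n + 4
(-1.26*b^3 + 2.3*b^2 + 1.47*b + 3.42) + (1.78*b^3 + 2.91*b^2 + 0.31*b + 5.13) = 0.52*b^3 + 5.21*b^2 + 1.78*b + 8.55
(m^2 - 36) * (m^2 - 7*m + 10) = m^4 - 7*m^3 - 26*m^2 + 252*m - 360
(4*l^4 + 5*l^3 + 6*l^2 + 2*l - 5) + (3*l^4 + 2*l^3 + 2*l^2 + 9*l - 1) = 7*l^4 + 7*l^3 + 8*l^2 + 11*l - 6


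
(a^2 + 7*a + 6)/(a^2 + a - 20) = (a^2 + 7*a + 6)/(a^2 + a - 20)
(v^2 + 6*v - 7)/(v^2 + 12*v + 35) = (v - 1)/(v + 5)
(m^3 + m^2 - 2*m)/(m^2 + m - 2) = m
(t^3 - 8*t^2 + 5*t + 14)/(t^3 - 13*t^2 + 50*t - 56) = (t + 1)/(t - 4)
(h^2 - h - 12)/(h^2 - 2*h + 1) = (h^2 - h - 12)/(h^2 - 2*h + 1)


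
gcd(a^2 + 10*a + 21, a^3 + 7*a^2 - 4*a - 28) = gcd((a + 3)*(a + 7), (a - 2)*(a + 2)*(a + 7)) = a + 7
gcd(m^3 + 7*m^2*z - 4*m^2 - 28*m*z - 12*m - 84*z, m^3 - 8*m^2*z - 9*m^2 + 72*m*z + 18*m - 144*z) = m - 6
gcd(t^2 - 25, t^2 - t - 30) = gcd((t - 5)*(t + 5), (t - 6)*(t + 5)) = t + 5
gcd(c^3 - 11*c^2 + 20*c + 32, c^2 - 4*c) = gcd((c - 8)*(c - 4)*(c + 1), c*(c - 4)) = c - 4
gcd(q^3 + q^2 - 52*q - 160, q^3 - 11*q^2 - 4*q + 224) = q^2 - 4*q - 32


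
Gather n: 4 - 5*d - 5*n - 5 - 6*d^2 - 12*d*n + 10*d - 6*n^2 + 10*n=-6*d^2 + 5*d - 6*n^2 + n*(5 - 12*d) - 1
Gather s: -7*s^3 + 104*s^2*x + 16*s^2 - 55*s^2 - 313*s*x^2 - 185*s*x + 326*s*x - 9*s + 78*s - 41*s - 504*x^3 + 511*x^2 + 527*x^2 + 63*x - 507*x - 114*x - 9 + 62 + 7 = -7*s^3 + s^2*(104*x - 39) + s*(-313*x^2 + 141*x + 28) - 504*x^3 + 1038*x^2 - 558*x + 60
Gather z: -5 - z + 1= -z - 4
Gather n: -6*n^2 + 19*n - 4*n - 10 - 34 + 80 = -6*n^2 + 15*n + 36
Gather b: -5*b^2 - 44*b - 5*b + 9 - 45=-5*b^2 - 49*b - 36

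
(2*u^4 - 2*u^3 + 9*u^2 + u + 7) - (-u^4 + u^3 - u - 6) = 3*u^4 - 3*u^3 + 9*u^2 + 2*u + 13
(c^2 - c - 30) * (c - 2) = c^3 - 3*c^2 - 28*c + 60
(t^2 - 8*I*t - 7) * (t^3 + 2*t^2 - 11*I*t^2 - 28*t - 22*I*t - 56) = t^5 + 2*t^4 - 19*I*t^4 - 123*t^3 - 38*I*t^3 - 246*t^2 + 301*I*t^2 + 196*t + 602*I*t + 392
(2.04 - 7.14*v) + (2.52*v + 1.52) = 3.56 - 4.62*v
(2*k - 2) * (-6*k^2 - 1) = -12*k^3 + 12*k^2 - 2*k + 2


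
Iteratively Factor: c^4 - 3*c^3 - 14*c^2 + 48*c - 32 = (c - 1)*(c^3 - 2*c^2 - 16*c + 32) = (c - 2)*(c - 1)*(c^2 - 16) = (c - 2)*(c - 1)*(c + 4)*(c - 4)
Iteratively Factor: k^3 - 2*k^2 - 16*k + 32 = (k - 4)*(k^2 + 2*k - 8) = (k - 4)*(k - 2)*(k + 4)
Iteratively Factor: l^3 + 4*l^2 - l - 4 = (l + 4)*(l^2 - 1) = (l - 1)*(l + 4)*(l + 1)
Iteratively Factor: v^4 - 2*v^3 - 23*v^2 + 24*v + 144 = (v - 4)*(v^3 + 2*v^2 - 15*v - 36) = (v - 4)*(v + 3)*(v^2 - v - 12) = (v - 4)*(v + 3)^2*(v - 4)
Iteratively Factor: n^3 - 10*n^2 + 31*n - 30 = (n - 3)*(n^2 - 7*n + 10) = (n - 5)*(n - 3)*(n - 2)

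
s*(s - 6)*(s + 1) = s^3 - 5*s^2 - 6*s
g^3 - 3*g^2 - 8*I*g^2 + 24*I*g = g*(g - 3)*(g - 8*I)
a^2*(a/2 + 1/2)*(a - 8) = a^4/2 - 7*a^3/2 - 4*a^2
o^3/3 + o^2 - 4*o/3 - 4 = (o/3 + 1)*(o - 2)*(o + 2)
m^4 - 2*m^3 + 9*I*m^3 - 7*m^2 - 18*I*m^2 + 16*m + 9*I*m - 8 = (m - 1)^2*(m + I)*(m + 8*I)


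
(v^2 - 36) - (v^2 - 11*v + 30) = 11*v - 66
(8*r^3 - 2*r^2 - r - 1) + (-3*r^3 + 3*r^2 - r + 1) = 5*r^3 + r^2 - 2*r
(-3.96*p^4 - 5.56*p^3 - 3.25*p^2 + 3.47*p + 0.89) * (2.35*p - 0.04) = -9.306*p^5 - 12.9076*p^4 - 7.4151*p^3 + 8.2845*p^2 + 1.9527*p - 0.0356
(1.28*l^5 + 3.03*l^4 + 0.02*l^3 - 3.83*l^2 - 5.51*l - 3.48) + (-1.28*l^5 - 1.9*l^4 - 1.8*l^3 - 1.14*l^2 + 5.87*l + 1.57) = 1.13*l^4 - 1.78*l^3 - 4.97*l^2 + 0.36*l - 1.91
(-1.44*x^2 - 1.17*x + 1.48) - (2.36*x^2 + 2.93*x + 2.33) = -3.8*x^2 - 4.1*x - 0.85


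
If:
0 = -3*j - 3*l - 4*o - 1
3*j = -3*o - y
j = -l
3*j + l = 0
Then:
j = 0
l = 0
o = -1/4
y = 3/4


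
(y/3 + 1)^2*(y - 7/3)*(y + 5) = y^4/9 + 26*y^3/27 + 40*y^2/27 - 46*y/9 - 35/3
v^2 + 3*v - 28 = (v - 4)*(v + 7)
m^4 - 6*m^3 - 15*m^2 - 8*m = m*(m - 8)*(m + 1)^2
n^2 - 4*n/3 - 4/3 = (n - 2)*(n + 2/3)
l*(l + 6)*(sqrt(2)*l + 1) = sqrt(2)*l^3 + l^2 + 6*sqrt(2)*l^2 + 6*l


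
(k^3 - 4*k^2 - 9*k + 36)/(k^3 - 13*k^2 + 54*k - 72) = (k + 3)/(k - 6)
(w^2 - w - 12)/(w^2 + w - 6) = (w - 4)/(w - 2)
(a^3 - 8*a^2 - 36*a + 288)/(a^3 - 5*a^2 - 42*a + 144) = (a - 6)/(a - 3)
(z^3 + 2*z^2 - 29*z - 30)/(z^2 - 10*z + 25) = (z^2 + 7*z + 6)/(z - 5)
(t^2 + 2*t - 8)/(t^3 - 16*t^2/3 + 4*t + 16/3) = 3*(t + 4)/(3*t^2 - 10*t - 8)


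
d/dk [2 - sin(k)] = -cos(k)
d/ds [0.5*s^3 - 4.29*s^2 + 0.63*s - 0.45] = 1.5*s^2 - 8.58*s + 0.63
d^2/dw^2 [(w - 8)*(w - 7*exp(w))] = -7*w*exp(w) + 42*exp(w) + 2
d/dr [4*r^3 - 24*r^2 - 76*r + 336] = 12*r^2 - 48*r - 76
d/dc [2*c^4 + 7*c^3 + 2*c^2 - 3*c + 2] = 8*c^3 + 21*c^2 + 4*c - 3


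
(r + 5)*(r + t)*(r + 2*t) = r^3 + 3*r^2*t + 5*r^2 + 2*r*t^2 + 15*r*t + 10*t^2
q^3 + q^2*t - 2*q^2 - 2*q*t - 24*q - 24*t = (q - 6)*(q + 4)*(q + t)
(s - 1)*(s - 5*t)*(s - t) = s^3 - 6*s^2*t - s^2 + 5*s*t^2 + 6*s*t - 5*t^2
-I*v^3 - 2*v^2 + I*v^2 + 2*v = v*(v - 2*I)*(-I*v + I)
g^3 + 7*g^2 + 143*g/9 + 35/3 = (g + 5/3)*(g + 7/3)*(g + 3)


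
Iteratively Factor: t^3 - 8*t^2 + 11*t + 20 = (t + 1)*(t^2 - 9*t + 20) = (t - 4)*(t + 1)*(t - 5)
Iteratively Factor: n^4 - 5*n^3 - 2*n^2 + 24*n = (n)*(n^3 - 5*n^2 - 2*n + 24) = n*(n - 3)*(n^2 - 2*n - 8) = n*(n - 4)*(n - 3)*(n + 2)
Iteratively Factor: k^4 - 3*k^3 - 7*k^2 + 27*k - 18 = (k + 3)*(k^3 - 6*k^2 + 11*k - 6) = (k - 1)*(k + 3)*(k^2 - 5*k + 6) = (k - 2)*(k - 1)*(k + 3)*(k - 3)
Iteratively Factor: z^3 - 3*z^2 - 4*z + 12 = (z - 2)*(z^2 - z - 6) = (z - 2)*(z + 2)*(z - 3)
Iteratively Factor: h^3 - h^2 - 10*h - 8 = (h + 2)*(h^2 - 3*h - 4) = (h + 1)*(h + 2)*(h - 4)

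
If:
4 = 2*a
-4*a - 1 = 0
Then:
No Solution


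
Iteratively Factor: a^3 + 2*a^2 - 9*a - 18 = (a + 2)*(a^2 - 9) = (a - 3)*(a + 2)*(a + 3)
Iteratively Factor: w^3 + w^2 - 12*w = (w)*(w^2 + w - 12) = w*(w - 3)*(w + 4)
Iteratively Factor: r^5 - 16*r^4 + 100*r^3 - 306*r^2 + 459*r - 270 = (r - 5)*(r^4 - 11*r^3 + 45*r^2 - 81*r + 54) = (r - 5)*(r - 2)*(r^3 - 9*r^2 + 27*r - 27) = (r - 5)*(r - 3)*(r - 2)*(r^2 - 6*r + 9) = (r - 5)*(r - 3)^2*(r - 2)*(r - 3)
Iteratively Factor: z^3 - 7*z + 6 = (z - 1)*(z^2 + z - 6) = (z - 2)*(z - 1)*(z + 3)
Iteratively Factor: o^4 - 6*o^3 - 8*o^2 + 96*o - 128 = (o - 4)*(o^3 - 2*o^2 - 16*o + 32) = (o - 4)*(o + 4)*(o^2 - 6*o + 8) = (o - 4)*(o - 2)*(o + 4)*(o - 4)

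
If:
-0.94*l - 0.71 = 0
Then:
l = -0.76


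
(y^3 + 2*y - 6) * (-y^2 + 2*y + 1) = -y^5 + 2*y^4 - y^3 + 10*y^2 - 10*y - 6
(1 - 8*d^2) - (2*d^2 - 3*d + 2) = -10*d^2 + 3*d - 1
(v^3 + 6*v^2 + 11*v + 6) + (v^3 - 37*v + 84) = 2*v^3 + 6*v^2 - 26*v + 90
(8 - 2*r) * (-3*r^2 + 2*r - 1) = 6*r^3 - 28*r^2 + 18*r - 8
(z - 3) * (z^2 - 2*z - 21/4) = z^3 - 5*z^2 + 3*z/4 + 63/4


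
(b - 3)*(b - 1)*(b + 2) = b^3 - 2*b^2 - 5*b + 6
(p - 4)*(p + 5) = p^2 + p - 20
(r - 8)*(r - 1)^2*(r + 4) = r^4 - 6*r^3 - 23*r^2 + 60*r - 32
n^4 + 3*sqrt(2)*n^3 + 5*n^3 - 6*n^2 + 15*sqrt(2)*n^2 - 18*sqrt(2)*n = n*(n - 1)*(n + 6)*(n + 3*sqrt(2))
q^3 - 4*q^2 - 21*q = q*(q - 7)*(q + 3)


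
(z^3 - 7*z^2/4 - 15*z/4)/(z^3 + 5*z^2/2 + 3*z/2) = (4*z^2 - 7*z - 15)/(2*(2*z^2 + 5*z + 3))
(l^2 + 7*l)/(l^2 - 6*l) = (l + 7)/(l - 6)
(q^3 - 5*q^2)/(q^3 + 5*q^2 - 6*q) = q*(q - 5)/(q^2 + 5*q - 6)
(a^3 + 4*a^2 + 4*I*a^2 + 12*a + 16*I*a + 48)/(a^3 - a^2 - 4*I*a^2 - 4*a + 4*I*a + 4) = (a^2 + a*(4 + 6*I) + 24*I)/(a^2 + a*(-1 - 2*I) + 2*I)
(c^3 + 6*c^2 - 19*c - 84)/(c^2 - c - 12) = c + 7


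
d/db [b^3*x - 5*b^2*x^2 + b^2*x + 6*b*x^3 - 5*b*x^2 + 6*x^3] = x*(3*b^2 - 10*b*x + 2*b + 6*x^2 - 5*x)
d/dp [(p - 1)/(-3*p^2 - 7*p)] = (3*p^2 - 6*p - 7)/(p^2*(9*p^2 + 42*p + 49))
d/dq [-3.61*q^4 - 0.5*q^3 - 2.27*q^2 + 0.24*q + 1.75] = -14.44*q^3 - 1.5*q^2 - 4.54*q + 0.24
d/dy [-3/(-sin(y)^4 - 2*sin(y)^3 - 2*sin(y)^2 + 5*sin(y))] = 3*(-7*sin(y) + sin(3*y) + 3*cos(2*y) + 2)*cos(y)/((sin(y)^3 + 2*sin(y)^2 + 2*sin(y) - 5)^2*sin(y)^2)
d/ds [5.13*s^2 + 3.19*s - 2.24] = 10.26*s + 3.19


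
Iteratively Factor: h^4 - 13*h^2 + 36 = (h - 2)*(h^3 + 2*h^2 - 9*h - 18) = (h - 2)*(h + 3)*(h^2 - h - 6) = (h - 3)*(h - 2)*(h + 3)*(h + 2)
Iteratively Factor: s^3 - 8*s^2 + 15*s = (s - 3)*(s^2 - 5*s) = (s - 5)*(s - 3)*(s)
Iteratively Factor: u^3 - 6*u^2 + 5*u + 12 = (u - 3)*(u^2 - 3*u - 4) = (u - 3)*(u + 1)*(u - 4)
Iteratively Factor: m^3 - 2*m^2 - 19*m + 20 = (m + 4)*(m^2 - 6*m + 5) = (m - 1)*(m + 4)*(m - 5)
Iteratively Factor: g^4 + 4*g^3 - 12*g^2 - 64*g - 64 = (g + 2)*(g^3 + 2*g^2 - 16*g - 32) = (g + 2)*(g + 4)*(g^2 - 2*g - 8) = (g - 4)*(g + 2)*(g + 4)*(g + 2)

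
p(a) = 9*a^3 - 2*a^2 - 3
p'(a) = 27*a^2 - 4*a = a*(27*a - 4)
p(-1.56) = -42.03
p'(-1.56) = 71.95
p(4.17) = 614.83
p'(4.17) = 452.82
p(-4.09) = -652.22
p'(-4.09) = 468.02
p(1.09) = 6.28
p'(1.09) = 27.72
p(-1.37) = -29.90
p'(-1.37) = 56.16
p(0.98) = 3.55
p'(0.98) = 22.01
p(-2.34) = -129.27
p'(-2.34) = 157.20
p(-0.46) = -4.30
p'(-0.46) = 7.55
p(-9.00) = -6726.00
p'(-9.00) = 2223.00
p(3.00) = 222.00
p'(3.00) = 231.00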